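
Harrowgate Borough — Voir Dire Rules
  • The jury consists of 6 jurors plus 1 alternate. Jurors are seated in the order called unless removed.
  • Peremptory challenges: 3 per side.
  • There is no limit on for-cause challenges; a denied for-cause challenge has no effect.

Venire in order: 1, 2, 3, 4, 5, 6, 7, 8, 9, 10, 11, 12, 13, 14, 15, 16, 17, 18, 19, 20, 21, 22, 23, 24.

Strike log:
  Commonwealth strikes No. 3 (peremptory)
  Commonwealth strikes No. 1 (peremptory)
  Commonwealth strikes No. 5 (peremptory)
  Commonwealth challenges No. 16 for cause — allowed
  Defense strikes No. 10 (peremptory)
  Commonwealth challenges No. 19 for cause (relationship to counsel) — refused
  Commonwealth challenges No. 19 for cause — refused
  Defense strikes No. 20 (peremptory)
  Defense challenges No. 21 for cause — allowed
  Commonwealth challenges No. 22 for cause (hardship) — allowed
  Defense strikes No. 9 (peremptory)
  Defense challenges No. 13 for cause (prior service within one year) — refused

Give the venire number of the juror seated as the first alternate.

12

Removed: #1, #3, #5, #9, #10, #16, #20, #21, #22. (#13, #19 stay — for-cause denied.)
Seating in order: seats 1–6 → #2, #4, #6, #7, #8, #11; alternates → #12.
So alternate 1 is #12.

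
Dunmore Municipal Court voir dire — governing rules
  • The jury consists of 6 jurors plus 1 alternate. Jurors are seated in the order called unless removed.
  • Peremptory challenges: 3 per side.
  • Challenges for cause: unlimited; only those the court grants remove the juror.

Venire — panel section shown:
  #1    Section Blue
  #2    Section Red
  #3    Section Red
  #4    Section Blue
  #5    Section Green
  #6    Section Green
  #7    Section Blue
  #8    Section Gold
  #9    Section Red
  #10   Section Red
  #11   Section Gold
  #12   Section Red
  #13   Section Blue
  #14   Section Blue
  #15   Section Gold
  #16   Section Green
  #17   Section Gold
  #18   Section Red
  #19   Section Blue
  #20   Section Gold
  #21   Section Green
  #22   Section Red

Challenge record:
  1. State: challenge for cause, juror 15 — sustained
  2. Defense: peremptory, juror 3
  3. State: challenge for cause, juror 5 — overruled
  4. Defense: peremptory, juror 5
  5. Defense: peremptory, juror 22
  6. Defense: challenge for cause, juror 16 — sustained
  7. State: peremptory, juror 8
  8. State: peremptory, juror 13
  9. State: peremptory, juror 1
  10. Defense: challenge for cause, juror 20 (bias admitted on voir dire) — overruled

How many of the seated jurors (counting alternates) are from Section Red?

3

Removed: #1, #3, #5, #8, #13, #15, #16, #22.
Seated (7 incl. alternates): #2, #4, #6, #7, #9, #10, #11.
Of those, in Section Red: #2, #9, #10 → 3.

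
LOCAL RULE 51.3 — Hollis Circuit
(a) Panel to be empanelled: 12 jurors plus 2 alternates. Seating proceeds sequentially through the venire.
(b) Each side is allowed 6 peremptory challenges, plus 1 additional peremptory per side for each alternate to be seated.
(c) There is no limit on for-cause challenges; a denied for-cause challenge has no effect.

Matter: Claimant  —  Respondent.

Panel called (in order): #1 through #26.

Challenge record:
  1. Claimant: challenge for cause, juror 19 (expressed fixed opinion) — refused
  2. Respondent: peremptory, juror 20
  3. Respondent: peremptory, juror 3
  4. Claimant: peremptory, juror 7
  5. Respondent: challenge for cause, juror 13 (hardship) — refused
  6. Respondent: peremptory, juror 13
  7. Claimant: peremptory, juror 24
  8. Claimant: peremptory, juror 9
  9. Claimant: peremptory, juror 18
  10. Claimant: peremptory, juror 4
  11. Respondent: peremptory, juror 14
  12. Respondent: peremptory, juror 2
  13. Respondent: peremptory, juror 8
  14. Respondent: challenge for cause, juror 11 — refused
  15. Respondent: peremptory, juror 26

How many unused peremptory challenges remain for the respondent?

Respondent allotment: 6 base + 1 × 2 alternates = 8.
Respondent peremptories used: #20, #3, #13, #14, #2, #8, #26 — 7 (for-cause on #13, #11 don't count).
Remaining: 8 − 7 = 1.

1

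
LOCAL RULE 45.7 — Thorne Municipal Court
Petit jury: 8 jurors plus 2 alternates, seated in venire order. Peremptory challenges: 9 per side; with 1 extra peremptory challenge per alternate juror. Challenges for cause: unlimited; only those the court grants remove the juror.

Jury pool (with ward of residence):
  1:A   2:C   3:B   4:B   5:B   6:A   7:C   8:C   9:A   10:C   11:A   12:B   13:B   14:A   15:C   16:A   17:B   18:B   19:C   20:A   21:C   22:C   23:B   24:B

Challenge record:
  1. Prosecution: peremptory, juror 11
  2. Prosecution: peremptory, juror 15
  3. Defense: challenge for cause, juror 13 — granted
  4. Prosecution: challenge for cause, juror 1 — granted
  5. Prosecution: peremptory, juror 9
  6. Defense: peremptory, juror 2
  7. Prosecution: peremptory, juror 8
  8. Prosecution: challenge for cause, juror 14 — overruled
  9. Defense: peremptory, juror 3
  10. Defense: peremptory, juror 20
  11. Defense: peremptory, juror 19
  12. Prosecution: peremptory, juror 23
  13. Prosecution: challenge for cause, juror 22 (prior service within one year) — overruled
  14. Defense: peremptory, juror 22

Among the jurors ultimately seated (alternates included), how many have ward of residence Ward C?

Removed: #1, #2, #3, #8, #9, #11, #13, #15, #19, #20, #22, #23.
Seated (10 incl. alternates): #4, #5, #6, #7, #10, #12, #14, #16, #17, #18.
Of those, in Ward C: #7, #10 → 2.

2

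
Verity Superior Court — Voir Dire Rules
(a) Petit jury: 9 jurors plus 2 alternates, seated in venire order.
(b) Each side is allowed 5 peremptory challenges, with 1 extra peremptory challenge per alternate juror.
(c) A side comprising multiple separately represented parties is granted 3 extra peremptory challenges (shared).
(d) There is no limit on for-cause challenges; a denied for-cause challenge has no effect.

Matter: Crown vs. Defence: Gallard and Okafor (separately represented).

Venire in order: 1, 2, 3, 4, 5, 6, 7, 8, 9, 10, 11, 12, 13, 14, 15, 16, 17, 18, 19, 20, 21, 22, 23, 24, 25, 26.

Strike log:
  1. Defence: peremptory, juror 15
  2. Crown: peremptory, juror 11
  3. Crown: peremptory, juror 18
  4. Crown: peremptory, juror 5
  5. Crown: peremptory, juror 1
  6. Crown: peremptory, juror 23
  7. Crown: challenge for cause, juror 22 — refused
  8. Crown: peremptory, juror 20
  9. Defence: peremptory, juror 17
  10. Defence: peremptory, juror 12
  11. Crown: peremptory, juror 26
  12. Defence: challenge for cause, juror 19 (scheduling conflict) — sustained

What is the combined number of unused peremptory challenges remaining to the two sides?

Crown allotment: 5 base + 1 × 2 alternates = 7. Defence allotment: 5 base + 1 × 2 alternates + 3 multi-party = 10.
Crown peremptories used: #11, #18, #5, #1, #23, #20, #26 — 7 (the for-cause on #22 doesn't count).
Defence peremptories used: #15, #17, #12 — 3 (the for-cause on #19 doesn't count).
Remaining: (7 − 7) + (10 − 3) = 7.

7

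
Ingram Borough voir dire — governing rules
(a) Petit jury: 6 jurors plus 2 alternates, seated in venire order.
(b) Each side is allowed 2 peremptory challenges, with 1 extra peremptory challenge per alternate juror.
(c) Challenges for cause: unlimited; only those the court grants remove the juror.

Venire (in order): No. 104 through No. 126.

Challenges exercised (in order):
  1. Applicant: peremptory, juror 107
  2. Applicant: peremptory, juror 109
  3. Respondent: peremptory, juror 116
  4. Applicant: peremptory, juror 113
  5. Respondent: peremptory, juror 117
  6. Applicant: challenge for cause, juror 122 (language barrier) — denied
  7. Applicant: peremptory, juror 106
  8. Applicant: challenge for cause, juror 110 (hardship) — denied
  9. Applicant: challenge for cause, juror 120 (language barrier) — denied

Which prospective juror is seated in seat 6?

112

Removed: #106, #107, #109, #113, #116, #117. (#110, #120, #122 stay — for-cause denied.)
Seating in order: seats 1–6 → #104, #105, #108, #110, #111, #112; alternates → #114, #115.
So seat 6 is #112.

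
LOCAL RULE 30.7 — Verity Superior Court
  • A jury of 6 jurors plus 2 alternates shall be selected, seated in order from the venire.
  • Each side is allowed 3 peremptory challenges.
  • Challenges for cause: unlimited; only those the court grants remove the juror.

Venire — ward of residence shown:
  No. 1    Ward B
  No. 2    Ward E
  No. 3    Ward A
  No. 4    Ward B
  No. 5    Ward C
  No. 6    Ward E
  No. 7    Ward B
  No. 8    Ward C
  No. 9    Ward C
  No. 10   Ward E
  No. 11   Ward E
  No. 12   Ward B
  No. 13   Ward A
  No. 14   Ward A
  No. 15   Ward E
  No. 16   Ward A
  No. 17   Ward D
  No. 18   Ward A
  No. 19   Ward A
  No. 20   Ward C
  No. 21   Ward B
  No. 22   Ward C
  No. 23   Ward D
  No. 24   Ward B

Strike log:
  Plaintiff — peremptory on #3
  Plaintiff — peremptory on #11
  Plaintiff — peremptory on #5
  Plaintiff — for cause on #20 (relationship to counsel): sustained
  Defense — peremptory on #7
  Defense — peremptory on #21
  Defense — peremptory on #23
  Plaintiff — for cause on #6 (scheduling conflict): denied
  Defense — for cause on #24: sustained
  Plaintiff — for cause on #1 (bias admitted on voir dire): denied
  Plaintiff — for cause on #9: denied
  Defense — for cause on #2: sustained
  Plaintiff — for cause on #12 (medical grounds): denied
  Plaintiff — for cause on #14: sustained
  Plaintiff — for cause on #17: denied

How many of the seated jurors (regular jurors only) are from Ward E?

Removed: #2, #3, #5, #7, #11, #14, #20, #21, #23, #24.
Seated jurors 1–6: #1, #4, #6, #8, #9, #10 (alternates #12, #13 not counted).
Of those, in Ward E: #6, #10 → 2.

2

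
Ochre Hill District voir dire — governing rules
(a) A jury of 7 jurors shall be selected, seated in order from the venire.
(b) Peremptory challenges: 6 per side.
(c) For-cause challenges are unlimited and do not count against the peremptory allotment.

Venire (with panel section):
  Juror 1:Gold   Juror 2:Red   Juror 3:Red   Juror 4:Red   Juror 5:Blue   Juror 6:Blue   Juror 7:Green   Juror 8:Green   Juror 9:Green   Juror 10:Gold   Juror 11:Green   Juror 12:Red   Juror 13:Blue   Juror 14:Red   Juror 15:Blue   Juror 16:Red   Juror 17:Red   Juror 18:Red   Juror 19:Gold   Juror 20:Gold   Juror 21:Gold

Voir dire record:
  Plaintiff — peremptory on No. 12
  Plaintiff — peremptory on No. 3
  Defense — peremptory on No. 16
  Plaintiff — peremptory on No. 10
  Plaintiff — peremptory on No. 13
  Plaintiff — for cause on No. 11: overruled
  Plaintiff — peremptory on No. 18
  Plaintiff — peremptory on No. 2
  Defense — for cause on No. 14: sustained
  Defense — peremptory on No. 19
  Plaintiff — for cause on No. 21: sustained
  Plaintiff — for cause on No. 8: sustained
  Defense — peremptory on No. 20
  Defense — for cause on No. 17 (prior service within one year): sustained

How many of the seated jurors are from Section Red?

Removed: #2, #3, #8, #10, #12, #13, #14, #16, #17, #18, #19, #20, #21.
Seated jurors 1–7: #1, #4, #5, #6, #7, #9, #11.
Of those, in Section Red: #4 → 1.

1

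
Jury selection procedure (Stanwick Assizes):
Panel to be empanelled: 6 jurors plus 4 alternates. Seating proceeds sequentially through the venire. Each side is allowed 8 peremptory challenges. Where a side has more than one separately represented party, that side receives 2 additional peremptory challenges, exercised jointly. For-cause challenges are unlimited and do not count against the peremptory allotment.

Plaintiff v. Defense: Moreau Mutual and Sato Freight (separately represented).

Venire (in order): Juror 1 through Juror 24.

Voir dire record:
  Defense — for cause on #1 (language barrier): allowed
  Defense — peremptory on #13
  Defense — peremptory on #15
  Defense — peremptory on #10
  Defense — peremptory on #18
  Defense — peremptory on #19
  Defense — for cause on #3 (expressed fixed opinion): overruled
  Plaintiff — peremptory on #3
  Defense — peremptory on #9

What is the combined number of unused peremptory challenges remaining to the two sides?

11

Plaintiff allotment: 8. Defense allotment: 8 base + 2 multi-party = 10.
Plaintiff peremptories used: #3 — 1.
Defense peremptories used: #13, #15, #10, #18, #19, #9 — 6 (for-cause on #1, #3 don't count).
Remaining: (8 − 1) + (10 − 6) = 11.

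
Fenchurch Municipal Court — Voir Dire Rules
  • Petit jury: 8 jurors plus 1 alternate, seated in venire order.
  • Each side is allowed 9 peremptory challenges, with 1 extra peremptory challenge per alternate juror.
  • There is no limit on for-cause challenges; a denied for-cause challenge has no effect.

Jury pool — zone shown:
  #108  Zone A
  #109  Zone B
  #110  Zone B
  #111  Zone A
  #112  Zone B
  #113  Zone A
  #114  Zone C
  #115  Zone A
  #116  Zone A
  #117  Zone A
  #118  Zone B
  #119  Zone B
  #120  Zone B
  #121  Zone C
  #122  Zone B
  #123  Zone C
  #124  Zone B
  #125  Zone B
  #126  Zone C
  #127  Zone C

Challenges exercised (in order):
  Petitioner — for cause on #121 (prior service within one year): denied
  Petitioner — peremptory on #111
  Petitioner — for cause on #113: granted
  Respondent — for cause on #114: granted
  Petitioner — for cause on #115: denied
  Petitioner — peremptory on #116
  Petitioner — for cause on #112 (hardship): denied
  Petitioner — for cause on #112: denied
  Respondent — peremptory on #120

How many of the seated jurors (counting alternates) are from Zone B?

5

Removed: #111, #113, #114, #116, #120.
Seated (9 incl. alternates): #108, #109, #110, #112, #115, #117, #118, #119, #121.
Of those, in Zone B: #109, #110, #112, #118, #119 → 5.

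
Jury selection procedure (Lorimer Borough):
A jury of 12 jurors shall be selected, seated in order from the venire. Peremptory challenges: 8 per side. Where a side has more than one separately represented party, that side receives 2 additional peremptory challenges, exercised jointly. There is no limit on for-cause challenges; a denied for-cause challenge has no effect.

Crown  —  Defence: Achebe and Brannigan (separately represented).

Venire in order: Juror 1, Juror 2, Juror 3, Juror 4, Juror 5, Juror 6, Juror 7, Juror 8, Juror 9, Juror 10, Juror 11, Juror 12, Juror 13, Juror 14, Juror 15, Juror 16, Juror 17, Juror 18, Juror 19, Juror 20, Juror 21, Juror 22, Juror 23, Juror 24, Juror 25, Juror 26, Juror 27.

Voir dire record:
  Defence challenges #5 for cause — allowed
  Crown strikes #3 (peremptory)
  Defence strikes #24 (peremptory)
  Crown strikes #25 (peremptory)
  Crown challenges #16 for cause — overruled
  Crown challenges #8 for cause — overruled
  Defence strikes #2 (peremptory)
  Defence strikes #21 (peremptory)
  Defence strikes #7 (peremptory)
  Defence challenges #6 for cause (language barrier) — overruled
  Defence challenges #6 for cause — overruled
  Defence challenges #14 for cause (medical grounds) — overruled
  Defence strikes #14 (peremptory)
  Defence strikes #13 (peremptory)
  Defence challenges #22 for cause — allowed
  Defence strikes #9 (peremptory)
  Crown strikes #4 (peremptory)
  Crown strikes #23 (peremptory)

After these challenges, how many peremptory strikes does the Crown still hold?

4

Crown allotment: 8.
Crown peremptories used: #3, #25, #4, #23 — 4 (for-cause on #16, #8 don't count).
Remaining: 8 − 4 = 4.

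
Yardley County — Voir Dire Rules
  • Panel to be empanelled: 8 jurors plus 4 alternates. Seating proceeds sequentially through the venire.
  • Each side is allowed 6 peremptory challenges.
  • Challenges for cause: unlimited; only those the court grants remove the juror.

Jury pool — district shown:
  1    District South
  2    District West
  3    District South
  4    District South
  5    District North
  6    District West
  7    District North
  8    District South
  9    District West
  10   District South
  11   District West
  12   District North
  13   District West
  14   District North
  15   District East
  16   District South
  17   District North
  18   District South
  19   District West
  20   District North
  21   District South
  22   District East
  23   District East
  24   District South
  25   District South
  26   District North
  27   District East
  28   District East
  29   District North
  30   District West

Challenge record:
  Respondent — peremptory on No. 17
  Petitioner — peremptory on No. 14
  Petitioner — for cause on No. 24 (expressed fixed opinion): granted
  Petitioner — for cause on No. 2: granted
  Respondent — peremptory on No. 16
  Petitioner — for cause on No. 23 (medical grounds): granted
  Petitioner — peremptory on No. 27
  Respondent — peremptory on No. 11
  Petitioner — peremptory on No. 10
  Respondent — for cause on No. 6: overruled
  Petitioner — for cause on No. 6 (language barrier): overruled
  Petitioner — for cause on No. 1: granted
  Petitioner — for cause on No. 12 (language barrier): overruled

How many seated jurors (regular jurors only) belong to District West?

Removed: #1, #2, #10, #11, #14, #16, #17, #23, #24, #27.
Seated jurors 1–8: #3, #4, #5, #6, #7, #8, #9, #12 (alternates #13, #15, #18, #19 not counted).
Of those, in District West: #6, #9 → 2.

2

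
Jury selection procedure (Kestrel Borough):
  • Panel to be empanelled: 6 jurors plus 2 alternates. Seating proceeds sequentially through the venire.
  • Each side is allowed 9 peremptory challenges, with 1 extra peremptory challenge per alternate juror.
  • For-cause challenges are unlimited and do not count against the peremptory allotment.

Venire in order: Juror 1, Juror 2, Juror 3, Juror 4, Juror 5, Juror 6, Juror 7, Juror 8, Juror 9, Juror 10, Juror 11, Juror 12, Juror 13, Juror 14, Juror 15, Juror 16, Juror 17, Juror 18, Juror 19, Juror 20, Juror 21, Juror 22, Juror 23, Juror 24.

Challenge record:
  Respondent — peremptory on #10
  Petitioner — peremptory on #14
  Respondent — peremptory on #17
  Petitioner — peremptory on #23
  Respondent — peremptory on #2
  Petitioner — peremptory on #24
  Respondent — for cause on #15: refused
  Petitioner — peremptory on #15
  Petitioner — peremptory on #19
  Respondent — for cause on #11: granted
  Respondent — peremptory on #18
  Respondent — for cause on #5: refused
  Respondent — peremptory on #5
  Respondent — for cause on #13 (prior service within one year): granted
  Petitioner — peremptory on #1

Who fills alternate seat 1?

12

Removed: #1, #2, #5, #10, #11, #13, #14, #15, #17, #18, #19, #23, #24.
Seating in order: seats 1–6 → #3, #4, #6, #7, #8, #9; alternates → #12, #16.
So alternate 1 is #12.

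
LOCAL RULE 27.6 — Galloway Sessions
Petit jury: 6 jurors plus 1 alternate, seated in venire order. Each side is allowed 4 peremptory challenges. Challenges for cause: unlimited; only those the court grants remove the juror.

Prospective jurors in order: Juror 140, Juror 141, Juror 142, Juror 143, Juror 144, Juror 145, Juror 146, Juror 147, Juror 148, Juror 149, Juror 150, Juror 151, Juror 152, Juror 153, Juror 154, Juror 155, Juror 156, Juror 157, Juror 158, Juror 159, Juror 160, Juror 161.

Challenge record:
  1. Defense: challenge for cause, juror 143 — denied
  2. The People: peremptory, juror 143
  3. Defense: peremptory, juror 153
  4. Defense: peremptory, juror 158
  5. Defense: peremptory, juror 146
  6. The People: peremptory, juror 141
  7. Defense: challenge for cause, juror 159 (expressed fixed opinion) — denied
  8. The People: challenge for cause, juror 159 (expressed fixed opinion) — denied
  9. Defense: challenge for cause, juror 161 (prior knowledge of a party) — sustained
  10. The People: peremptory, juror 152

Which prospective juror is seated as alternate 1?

Removed: #141, #143, #146, #152, #153, #158, #161. (#159 stays — for-cause denied.)
Seating in order: seats 1–6 → #140, #142, #144, #145, #147, #148; alternates → #149.
So alternate 1 is #149.

149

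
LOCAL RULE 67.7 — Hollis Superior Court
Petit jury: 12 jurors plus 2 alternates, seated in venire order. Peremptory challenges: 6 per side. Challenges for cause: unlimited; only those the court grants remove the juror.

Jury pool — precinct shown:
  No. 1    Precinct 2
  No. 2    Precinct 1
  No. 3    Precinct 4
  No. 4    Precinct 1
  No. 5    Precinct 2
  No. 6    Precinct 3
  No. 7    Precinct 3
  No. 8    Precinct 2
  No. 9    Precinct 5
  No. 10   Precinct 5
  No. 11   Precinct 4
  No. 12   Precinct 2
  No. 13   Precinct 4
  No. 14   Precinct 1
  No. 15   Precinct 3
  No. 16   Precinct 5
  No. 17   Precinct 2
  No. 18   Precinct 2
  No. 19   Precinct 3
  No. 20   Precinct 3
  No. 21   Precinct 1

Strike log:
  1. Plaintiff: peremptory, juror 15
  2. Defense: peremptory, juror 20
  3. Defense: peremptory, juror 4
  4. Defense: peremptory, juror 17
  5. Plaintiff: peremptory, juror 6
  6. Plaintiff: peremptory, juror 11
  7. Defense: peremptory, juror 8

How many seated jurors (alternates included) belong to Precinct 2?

Removed: #4, #6, #8, #11, #15, #17, #20.
Seated (14 incl. alternates): #1, #2, #3, #5, #7, #9, #10, #12, #13, #14, #16, #18, #19, #21.
Of those, in Precinct 2: #1, #5, #12, #18 → 4.

4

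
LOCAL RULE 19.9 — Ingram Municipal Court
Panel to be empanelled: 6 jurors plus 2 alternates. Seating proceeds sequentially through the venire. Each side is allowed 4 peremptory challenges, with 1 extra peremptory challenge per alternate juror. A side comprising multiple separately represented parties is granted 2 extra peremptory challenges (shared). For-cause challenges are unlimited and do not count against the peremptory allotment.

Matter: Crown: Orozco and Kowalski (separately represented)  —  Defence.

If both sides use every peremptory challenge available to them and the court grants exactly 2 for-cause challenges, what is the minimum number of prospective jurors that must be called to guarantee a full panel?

24

Seats to fill: 6 + 2 alternates = 8.
Peremptories — Crown: 4 + 1×2 + 2 = 8; Defence: 4 + 1×2 = 6; total 14.
For-cause removals: 2.
Minimum venire: 8 + 14 + 2 = 24.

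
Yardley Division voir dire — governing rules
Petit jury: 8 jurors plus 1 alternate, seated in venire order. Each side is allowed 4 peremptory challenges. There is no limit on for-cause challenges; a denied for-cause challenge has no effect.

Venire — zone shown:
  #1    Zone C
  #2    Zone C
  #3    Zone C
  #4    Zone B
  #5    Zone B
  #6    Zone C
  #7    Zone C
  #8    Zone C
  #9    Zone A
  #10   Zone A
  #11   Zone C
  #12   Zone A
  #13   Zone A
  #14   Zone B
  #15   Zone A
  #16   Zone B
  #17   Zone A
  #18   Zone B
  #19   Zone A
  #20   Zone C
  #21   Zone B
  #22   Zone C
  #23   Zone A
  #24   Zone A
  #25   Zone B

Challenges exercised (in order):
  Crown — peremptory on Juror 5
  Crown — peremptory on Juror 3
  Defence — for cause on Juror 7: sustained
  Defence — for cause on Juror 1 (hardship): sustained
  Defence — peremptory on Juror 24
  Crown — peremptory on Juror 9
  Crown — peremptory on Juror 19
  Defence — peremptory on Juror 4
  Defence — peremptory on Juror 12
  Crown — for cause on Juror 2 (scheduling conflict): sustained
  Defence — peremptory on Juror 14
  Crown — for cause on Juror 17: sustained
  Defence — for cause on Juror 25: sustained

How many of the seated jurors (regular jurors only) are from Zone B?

2

Removed: #1, #2, #3, #4, #5, #7, #9, #12, #14, #17, #19, #24, #25.
Seated jurors 1–8: #6, #8, #10, #11, #13, #15, #16, #18 (alternates #20 not counted).
Of those, in Zone B: #16, #18 → 2.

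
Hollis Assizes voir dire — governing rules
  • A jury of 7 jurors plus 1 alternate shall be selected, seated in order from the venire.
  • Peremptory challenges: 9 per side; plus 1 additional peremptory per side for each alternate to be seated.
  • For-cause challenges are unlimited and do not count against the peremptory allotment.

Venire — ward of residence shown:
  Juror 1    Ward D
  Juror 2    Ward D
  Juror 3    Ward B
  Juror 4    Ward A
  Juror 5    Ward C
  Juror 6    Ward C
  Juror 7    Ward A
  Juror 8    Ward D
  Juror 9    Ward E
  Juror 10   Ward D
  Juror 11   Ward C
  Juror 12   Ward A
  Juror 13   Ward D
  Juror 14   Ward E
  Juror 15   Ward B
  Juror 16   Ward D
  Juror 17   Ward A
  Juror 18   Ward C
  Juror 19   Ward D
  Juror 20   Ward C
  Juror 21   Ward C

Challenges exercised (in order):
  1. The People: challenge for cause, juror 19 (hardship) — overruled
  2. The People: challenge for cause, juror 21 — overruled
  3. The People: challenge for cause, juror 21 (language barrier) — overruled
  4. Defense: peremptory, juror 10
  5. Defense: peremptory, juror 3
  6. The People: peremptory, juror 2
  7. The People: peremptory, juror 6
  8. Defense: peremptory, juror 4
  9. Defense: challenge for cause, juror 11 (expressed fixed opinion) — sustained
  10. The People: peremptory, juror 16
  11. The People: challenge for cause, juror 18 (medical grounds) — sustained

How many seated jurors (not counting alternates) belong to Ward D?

3

Removed: #2, #3, #4, #6, #10, #11, #16, #18.
Seated jurors 1–7: #1, #5, #7, #8, #9, #12, #13 (alternates #14 not counted).
Of those, in Ward D: #1, #8, #13 → 3.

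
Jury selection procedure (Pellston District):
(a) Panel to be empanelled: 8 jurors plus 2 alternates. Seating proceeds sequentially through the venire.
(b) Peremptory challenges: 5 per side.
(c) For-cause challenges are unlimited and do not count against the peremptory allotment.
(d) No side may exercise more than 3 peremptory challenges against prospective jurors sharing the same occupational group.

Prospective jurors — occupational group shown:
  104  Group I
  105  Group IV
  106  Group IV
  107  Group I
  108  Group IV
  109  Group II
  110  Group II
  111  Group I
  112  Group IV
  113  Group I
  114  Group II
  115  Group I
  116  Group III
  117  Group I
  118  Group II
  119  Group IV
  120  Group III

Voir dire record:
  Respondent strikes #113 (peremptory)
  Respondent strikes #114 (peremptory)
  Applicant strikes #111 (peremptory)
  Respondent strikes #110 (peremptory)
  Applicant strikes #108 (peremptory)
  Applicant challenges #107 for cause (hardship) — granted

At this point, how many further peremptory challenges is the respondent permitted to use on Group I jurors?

Respondent peremptories so far: #113, #114, #110 — 3 of 5 used, 2 left overall.
Against Group I: #113 — 1 used; per-group cap 3 leaves 2.
Binding limit: min(2, 2) = 2.

2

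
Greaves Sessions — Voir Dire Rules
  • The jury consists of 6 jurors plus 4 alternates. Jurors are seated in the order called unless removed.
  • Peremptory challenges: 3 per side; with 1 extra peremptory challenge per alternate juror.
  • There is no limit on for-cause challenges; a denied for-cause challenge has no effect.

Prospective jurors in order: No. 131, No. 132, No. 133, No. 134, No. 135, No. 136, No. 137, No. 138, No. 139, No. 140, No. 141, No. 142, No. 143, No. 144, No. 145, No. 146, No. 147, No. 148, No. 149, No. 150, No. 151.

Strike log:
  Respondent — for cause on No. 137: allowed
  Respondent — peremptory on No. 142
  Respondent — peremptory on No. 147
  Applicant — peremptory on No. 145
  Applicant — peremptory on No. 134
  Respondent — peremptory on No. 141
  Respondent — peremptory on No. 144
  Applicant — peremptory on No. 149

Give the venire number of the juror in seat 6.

138

Removed: #134, #137, #141, #142, #144, #145, #147, #149.
Filling seats in venire order through position 6: #131, #132, #133, #135, #136, #138.
So seat 6 is #138.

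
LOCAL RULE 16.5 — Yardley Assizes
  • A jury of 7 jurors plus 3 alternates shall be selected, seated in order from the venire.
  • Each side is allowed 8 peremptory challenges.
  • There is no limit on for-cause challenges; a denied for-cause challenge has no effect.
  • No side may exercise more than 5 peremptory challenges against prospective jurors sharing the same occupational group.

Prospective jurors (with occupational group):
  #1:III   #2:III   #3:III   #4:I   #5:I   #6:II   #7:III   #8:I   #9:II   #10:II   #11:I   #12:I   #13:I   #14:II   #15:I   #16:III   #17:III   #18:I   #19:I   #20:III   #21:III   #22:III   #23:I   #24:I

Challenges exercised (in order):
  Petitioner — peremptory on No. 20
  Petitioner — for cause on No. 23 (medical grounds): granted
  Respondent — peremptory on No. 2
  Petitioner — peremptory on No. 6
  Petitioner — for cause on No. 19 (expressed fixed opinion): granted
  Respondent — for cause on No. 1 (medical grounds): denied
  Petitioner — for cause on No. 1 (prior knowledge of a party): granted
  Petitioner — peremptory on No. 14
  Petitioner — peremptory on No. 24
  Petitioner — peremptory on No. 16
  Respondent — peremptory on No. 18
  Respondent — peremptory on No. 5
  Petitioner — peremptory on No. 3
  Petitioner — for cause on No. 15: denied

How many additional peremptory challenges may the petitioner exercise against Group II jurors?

Petitioner peremptories so far: #20, #6, #14, #24, #16, #3 — 6 of 8 used, 2 left overall.
Against Group II: #6, #14 — 2 used; per-group cap 5 leaves 3.
Binding limit: min(2, 3) = 2.

2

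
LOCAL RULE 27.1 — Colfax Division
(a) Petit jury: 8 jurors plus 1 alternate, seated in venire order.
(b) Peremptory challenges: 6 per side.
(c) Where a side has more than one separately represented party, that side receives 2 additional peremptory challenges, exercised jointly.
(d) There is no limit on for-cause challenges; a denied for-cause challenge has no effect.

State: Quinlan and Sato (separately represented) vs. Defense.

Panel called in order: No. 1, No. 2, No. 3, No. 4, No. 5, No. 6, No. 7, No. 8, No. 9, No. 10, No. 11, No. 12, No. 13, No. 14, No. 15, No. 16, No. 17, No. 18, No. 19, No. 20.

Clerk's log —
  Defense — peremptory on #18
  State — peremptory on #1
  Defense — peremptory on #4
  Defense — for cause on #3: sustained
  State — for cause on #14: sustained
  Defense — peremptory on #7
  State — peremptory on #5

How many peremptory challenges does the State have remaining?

6

State allotment: 6 base + 2 multi-party = 8.
State peremptories used: #1, #5 — 2 (the for-cause on #14 doesn't count).
Remaining: 8 − 2 = 6.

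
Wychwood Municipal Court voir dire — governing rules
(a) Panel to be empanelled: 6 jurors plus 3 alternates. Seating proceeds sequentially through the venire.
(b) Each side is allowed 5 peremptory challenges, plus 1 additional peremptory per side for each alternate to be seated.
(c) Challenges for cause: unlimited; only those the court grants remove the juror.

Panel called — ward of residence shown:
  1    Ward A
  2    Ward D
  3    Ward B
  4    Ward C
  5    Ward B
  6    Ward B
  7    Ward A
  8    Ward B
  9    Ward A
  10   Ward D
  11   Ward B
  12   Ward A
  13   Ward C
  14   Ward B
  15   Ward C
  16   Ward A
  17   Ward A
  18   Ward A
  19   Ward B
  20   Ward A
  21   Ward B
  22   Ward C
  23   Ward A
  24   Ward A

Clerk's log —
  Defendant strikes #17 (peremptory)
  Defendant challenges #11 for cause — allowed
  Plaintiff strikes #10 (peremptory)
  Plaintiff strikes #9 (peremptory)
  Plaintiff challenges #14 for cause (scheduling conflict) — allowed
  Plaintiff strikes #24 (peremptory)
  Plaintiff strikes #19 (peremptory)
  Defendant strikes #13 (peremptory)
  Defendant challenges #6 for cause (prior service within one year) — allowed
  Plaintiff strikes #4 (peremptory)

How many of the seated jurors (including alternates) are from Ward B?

3

Removed: #4, #6, #9, #10, #11, #13, #14, #17, #19, #24.
Seated (9 incl. alternates): #1, #2, #3, #5, #7, #8, #12, #15, #16.
Of those, in Ward B: #3, #5, #8 → 3.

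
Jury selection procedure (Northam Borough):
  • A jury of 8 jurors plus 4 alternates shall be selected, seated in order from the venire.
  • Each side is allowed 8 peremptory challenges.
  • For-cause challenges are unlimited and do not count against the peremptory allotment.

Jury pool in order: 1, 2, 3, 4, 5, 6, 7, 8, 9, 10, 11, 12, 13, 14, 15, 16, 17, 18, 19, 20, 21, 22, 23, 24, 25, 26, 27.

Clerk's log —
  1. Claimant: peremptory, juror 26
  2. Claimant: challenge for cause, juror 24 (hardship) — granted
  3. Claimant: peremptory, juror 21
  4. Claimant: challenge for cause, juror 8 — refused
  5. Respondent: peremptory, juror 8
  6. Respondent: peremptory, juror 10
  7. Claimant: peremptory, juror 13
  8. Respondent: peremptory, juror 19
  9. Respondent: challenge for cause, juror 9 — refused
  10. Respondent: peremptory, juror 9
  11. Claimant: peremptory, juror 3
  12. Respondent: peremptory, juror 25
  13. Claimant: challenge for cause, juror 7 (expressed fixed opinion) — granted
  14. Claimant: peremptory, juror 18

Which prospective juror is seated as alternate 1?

15

Removed: #3, #7, #8, #9, #10, #13, #18, #19, #21, #24, #25, #26.
Seating in order: seats 1–8 → #1, #2, #4, #5, #6, #11, #12, #14; alternates → #15, #16, #17, #20.
So alternate 1 is #15.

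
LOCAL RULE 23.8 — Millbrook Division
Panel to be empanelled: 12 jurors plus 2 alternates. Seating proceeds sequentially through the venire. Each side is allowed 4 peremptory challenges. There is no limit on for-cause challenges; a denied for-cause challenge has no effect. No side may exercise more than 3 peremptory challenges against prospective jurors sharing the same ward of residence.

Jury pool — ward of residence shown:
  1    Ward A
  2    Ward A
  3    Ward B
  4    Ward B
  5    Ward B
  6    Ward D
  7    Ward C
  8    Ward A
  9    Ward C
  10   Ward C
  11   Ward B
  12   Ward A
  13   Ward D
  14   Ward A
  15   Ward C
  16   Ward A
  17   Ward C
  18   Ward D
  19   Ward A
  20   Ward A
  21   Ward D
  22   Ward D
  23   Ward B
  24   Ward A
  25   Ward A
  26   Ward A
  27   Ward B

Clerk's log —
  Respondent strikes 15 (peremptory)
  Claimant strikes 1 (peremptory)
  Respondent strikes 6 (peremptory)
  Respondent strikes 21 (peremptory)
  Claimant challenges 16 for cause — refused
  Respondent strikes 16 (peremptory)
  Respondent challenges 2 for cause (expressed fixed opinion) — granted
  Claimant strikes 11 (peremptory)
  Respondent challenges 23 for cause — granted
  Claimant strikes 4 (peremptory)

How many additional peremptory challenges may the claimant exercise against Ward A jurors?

Claimant peremptories so far: #1, #11, #4 — 3 of 4 used, 1 left overall.
Against Ward A: #1 — 1 used; per-ward cap 3 leaves 2.
Binding limit: min(1, 2) = 1.

1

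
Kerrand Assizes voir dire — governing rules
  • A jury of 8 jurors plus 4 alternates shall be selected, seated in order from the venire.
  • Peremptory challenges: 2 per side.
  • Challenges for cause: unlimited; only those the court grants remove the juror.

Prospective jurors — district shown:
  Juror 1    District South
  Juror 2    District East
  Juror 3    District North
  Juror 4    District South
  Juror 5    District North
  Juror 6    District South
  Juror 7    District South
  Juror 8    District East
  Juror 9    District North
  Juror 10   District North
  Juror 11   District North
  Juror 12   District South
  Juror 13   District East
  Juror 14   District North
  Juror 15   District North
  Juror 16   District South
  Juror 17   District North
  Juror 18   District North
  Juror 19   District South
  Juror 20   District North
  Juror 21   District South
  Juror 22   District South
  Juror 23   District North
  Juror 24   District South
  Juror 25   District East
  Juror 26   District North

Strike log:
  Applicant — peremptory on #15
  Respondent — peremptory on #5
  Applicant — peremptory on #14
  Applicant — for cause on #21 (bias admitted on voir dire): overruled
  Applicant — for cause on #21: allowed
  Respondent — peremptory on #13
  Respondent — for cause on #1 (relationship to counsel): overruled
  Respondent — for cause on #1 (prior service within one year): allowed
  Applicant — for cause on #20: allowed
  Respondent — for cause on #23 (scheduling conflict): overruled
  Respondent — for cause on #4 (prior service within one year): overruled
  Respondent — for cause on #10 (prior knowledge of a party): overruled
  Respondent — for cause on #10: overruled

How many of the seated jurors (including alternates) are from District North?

5

Removed: #1, #5, #13, #14, #15, #20, #21.
Seated (12 incl. alternates): #2, #3, #4, #6, #7, #8, #9, #10, #11, #12, #16, #17.
Of those, in District North: #3, #9, #10, #11, #17 → 5.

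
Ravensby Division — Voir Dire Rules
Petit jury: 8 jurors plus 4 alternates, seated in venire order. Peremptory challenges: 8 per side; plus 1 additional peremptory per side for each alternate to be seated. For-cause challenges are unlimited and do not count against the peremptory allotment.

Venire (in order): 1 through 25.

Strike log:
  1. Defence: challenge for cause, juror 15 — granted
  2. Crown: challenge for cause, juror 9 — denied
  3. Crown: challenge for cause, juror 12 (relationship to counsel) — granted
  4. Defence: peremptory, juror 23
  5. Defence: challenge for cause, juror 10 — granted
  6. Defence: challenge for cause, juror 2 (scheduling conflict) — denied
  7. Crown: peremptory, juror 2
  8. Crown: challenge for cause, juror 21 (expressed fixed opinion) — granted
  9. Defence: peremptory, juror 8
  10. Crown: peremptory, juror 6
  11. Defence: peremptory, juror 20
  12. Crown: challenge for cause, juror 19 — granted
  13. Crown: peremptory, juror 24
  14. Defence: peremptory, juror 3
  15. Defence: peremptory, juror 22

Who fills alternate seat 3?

18

Removed: #2, #3, #6, #8, #10, #12, #15, #19, #20, #21, #22, #23, #24. (#9 stays — for-cause denied.)
Seating in order: seats 1–8 → #1, #4, #5, #7, #9, #11, #13, #14; alternates → #16, #17, #18, #25.
So alternate 3 is #18.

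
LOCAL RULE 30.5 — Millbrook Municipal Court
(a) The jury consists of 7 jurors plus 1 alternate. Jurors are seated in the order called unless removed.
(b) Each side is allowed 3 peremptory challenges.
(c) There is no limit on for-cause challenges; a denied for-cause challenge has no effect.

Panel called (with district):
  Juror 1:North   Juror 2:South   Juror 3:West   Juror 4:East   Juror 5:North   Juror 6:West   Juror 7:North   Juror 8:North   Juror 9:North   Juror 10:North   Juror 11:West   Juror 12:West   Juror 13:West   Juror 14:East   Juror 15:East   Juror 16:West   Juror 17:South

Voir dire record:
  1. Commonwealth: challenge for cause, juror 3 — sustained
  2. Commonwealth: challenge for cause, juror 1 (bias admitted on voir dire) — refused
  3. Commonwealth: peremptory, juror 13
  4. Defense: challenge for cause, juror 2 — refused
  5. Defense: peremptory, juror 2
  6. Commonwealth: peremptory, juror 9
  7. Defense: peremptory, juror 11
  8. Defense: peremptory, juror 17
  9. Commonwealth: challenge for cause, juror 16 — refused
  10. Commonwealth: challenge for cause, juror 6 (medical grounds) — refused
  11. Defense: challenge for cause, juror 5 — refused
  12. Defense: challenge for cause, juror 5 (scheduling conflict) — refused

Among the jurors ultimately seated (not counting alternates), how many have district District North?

5

Removed: #2, #3, #9, #11, #13, #17.
Seated jurors 1–7: #1, #4, #5, #6, #7, #8, #10 (alternates #12 not counted).
Of those, in District North: #1, #5, #7, #8, #10 → 5.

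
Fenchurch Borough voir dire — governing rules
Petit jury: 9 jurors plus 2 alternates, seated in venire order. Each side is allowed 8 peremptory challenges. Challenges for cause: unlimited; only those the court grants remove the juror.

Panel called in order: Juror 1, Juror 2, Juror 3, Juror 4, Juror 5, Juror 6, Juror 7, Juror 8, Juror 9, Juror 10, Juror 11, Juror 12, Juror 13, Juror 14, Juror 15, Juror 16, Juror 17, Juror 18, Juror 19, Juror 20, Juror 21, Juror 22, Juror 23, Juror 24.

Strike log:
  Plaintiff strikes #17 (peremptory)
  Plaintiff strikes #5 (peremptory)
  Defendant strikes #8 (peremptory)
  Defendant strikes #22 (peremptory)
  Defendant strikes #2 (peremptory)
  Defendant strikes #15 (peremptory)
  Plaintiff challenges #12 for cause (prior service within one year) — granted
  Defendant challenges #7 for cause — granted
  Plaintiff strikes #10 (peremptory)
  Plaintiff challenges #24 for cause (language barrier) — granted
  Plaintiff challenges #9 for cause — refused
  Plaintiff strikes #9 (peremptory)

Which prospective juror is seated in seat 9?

18

Removed: #2, #5, #7, #8, #9, #10, #12, #15, #17, #22, #24.
Seating in order: seats 1–9 → #1, #3, #4, #6, #11, #13, #14, #16, #18; alternates → #19, #20.
So seat 9 is #18.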